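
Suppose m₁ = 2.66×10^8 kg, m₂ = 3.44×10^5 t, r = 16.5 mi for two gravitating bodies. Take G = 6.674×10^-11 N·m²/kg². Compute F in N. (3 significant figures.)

F is given directly by: F = Gm₁m₂/r².
m₁ = 2.66×10^8 kg; m₂ = 3.44×10^5 t = 3.440×10^8 kg; r = 16.5 mi = 26554 m; G = 6.674×10^-11 N·m²/kg².
F = 0.008661 N

0.00866 N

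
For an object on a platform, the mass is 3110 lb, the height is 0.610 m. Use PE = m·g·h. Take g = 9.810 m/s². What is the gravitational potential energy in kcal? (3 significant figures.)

2.02 kcal

PE is given directly by: PE = mgh.
m = 3110 lb = 1411 kg; h = 0.610 m; g = 9.810 m/s².
PE = 8442 J
8442 J × (1 kcal / 4184 J) = 2.018 kcal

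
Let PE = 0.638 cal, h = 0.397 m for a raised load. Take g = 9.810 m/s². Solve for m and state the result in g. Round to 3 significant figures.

Solving PE = m·g·h for m: m = PE/(g·h).
PE = 0.638 cal = 2.669 J; h = 0.397 m; g = 9.810 m/s².
m = 0.6854 kg
0.6854 kg × (1 g / 0.001000 kg) = 685.4 g

685 g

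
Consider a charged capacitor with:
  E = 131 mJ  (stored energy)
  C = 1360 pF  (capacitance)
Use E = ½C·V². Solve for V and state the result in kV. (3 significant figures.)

Rearranging E = ½C·V² for V: V = √(2E/C).
E = 131 mJ = 0.1310 J; C = 1360 pF = 1.360×10^-9 F.
V = 13880 V  (the unit combination reduces to kg·m²/(A·s³) = V)
13880 V × (1 kV / 1000 V) = 13.88 kV

13.9 kV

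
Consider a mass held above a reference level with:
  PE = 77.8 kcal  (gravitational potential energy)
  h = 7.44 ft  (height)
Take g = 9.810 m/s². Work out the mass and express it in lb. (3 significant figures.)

32300 lb

Solving PE = m·g·h for m: m = PE/(g·h).
PE = 77.8 kcal = 3.255×10^5 J; h = 7.44 ft = 2.268 m; g = 9.810 m/s².
m = 14632 kg
14632 kg × (1 lb / 0.4536 kg) = 32259 lb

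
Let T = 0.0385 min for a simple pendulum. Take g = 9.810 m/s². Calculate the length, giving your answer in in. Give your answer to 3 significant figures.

52.2 in

Rearranging: L = g·(T/2π)².
T = 0.0385 min = 2.310 s; g = 9.810 m/s².
L = 1.326 m
1.326 m × (1 in / 0.02540 m) = 52.20 in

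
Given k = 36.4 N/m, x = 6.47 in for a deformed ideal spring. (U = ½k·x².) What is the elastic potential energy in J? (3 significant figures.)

U is given directly by: U = ½kx².
k = 36.4 N/m; x = 6.47 in = 0.1643 m.
U = 0.4915 J

0.492 J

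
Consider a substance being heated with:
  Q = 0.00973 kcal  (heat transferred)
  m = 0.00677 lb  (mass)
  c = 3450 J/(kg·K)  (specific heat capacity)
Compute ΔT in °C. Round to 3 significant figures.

Solving Q = m·c·ΔT for ΔT: ΔT = Q/(m·c).
Q = 0.00973 kcal = 40.71 J; m = 0.00677 lb = 0.003071 kg; c = 3450 J/(kg·K).
ΔT = 3.843 K
Since 1 °C = 1 K, 3.843 °C.

3.84 °C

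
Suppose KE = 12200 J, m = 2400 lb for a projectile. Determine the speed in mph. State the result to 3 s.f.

Solving KE = ½mv² for v: v = √(2·KE/m).
KE = 12200 J; m = 2400 lb = 1089 kg.
v = 4.734 m/s
4.734 m/s × (1 mph / 0.4470 m/s) = 10.59 mph

10.6 mph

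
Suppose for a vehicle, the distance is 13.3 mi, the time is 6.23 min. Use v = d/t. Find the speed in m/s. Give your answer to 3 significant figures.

Directly: v = d/t.
d = 13.3 mi = 21404 m; t = 6.23 min = 373.8 s.
v = 57.26 m/s

57.3 m/s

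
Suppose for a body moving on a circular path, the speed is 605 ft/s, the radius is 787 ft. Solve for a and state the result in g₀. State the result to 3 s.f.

Directly: a = v²/r.
v = 605 ft/s = 184.4 m/s; r = 787 ft = 239.9 m.
a = 141.8 m/s²
141.8 m/s² × (1 g₀ / 9.807 m/s²) = 14.46 g₀

14.5 g₀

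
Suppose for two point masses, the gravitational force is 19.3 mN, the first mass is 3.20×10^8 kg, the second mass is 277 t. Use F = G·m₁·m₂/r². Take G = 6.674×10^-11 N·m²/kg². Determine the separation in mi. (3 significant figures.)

0.344 mi

From Newton's law of gravitation: r = √(G·m₁m₂/F).
F = 19.3 mN = 0.01930 N; m₁ = 3.20×10^8 kg; m₂ = 277 t = 2.770×10^5 kg; G = 6.674×10^-11 N·m²/kg².
r = 553.6 m
553.6 m × (1 mi / 1609 m) = 0.3440 mi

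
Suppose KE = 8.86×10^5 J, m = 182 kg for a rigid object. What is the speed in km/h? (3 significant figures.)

355 km/h

Rearranging: v = √(2·KE/m).
KE = 8.86×10^5 J; m = 182 kg.
v = 98.67 m/s
98.67 m/s × (1 km/h / 0.2778 m/s) = 355.2 km/h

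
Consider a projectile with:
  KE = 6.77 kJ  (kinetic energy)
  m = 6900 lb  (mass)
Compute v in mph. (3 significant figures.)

4.65 mph

Rearranging: v = √(2·KE/m).
KE = 6.77 kJ = 6770 J; m = 6900 lb = 3130 kg.
v = 2.080 m/s
2.080 m/s × (1 mph / 0.4470 m/s) = 4.653 mph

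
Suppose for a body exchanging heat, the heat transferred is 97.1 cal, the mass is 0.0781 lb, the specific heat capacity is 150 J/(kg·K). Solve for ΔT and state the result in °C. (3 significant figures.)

76.5 °C

Rearranging Q = m·c·ΔT for ΔT: ΔT = Q/(m·c).
Q = 97.1 cal = 406.3 J; m = 0.0781 lb = 0.03543 kg; c = 150 J/(kg·K).
ΔT = 76.45 K
Since 1 °C = 1 K, 76.45 °C.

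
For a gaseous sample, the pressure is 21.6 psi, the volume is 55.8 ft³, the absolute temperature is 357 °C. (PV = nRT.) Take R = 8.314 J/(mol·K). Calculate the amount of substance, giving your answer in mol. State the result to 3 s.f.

Rearranging: n = PV/(RT).
P = 21.6 psi = 1.489×10^5 Pa; V = 55.8 ft³ = 1.580 m³; T = 357 °C = 630.1 K; R = 8.314 J/(mol·K).
n = 44.92 mol

44.9 mol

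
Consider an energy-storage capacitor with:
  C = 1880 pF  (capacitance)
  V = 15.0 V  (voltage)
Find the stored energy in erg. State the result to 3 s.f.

2.12 erg

Directly: E = ½CV².
C = 1880 pF = 1.880×10^-9 F; V = 15.0 V.
E = 2.115×10^-7 J  (the unit combination reduces to kg·m²/s² = J)
2.115×10^-7 J × (1 erg / 1.000×10^-7 J) = 2.115 erg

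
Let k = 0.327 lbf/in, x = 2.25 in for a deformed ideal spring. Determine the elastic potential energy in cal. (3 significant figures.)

Directly: U = ½kx².
k = 0.327 lbf/in = 57.27 N/m; x = 2.25 in = 0.05715 m.
U = 0.09352 J  (the unit combination reduces to kg·m²/s² = J)
0.09352 J × (1 cal / 4.184 J) = 0.02235 cal

0.0224 cal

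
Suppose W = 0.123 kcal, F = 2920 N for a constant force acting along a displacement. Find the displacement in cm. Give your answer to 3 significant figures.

Solving W = F·d for d: d = W/F.
W = 0.123 kcal = 514.6 J; F = 2920 N.
d = 0.1762 m
0.1762 m × (1 cm / 0.01000 m) = 17.62 cm

17.6 cm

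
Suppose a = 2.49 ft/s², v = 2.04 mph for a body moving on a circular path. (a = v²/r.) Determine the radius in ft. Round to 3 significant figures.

3.60 ft

Rearranging: r = v²/a.
a = 2.49 ft/s² = 0.7590 m/s²; v = 2.04 mph = 0.9120 m/s.
r = 1.096 m
1.096 m × (1 ft / 0.3048 m) = 3.595 ft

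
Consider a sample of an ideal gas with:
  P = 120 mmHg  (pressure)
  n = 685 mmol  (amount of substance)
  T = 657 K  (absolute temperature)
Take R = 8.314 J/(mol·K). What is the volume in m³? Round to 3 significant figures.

Rearranging PV = nRT for V: V = nRT/P.
P = 120 mmHg = 15999 Pa; n = 685 mmol = 0.6850 mol; T = 657 K; R = 8.314 J/(mol·K).
V = 0.2339 m³

0.234 m³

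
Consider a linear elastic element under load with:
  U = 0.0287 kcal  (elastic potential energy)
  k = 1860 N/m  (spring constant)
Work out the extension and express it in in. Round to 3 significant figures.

Rearranging U = ½k·x² for x: x = √(2U/k).
U = 0.0287 kcal = 120.1 J; k = 1860 N/m.
x = 0.3593 m
0.3593 m × (1 in / 0.02540 m) = 14.15 in

14.1 in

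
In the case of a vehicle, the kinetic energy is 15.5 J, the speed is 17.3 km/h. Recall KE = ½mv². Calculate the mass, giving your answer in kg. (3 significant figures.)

1.34 kg

Solving KE = ½mv² for m: m = 2·KE/v².
KE = 15.5 J; v = 17.3 km/h = 4.806 m/s.
m = 1.342 kg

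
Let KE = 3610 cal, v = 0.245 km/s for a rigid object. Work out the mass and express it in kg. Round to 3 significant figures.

Solving KE = ½mv² for m: m = 2·KE/v².
KE = 3610 cal = 15104 J; v = 0.245 km/s = 245.0 m/s.
m = 0.5033 kg

0.503 kg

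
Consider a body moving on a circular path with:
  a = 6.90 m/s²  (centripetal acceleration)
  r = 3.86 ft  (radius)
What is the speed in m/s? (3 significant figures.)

2.85 m/s

Rearranging a = v²/r for v: v = √(a·r).
a = 6.90 m/s²; r = 3.86 ft = 1.177 m.
v = 2.849 m/s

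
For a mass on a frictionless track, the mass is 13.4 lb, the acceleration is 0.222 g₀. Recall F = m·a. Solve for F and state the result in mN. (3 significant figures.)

13200 mN

From Newton's second law: F = m·a.
m = 13.4 lb = 6.078 kg; a = 0.222 g₀ = 2.177 m/s².
F = 13.23 N  (the unit combination reduces to kg·m/s² = N)
13.23 N × (1 mN / 0.001000 N) = 13233 mN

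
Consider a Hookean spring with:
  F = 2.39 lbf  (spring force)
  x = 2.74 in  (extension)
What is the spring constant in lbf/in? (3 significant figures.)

0.872 lbf/in

Solving F = k·x for k: k = F/x.
F = 2.39 lbf = 10.63 N; x = 2.74 in = 0.06960 m.
k = 152.8 N/m
152.8 N/m × (1 lbf/in / 175.1 N/m) = 0.8723 lbf/in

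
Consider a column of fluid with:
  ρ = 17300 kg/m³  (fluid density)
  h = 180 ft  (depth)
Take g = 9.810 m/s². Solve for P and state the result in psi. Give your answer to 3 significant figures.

1350 psi

P is given directly by: P = ρgh.
ρ = 17300 kg/m³; h = 180 ft = 54.86 m; g = 9.810 m/s².
P = 9.311×10^6 Pa
9.311×10^6 Pa × (1 psi / 6895 Pa) = 1350 psi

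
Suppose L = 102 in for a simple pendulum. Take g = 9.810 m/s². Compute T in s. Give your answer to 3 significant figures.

Directly: T = 2π√(L/g).
L = 102 in = 2.591 m; g = 9.810 m/s².
T = 3.229 s

3.23 s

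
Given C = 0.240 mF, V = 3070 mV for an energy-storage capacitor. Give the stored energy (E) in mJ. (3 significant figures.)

1.13 mJ

Directly: E = ½CV².
C = 0.240 mF = 2.400×10^-4 F; V = 3070 mV = 3.070 V.
E = 0.001131 J  (the unit combination reduces to kg·m²/s² = J)
0.001131 J × (1 mJ / 0.001000 J) = 1.131 mJ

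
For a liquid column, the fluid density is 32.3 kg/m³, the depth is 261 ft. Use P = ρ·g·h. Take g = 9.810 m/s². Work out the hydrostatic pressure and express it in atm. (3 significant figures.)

0.249 atm

Directly: P = ρgh.
ρ = 32.3 kg/m³; h = 261 ft = 79.55 m; g = 9.810 m/s².
P = 25207 Pa
25207 Pa × (1 atm / 1.013×10^5 Pa) = 0.2488 atm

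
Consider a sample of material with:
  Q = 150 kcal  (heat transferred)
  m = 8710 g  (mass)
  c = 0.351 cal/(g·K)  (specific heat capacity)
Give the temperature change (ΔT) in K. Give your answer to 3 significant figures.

Rearranging: ΔT = Q/(m·c).
Q = 150 kcal = 6.276×10^5 J; m = 8710 g = 8.710 kg; c = 0.351 cal/(g·K) = 1469 J/(kg·K).
ΔT = 49.06 K

49.1 K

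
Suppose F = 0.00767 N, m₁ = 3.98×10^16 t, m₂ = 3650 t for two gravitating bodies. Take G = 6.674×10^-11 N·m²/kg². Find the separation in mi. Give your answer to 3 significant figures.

6.99×10^5 mi

From Newton's law of gravitation: r = √(G·m₁m₂/F).
F = 0.00767 N; m₁ = 3.98×10^16 t = 3.980×10^19 kg; m₂ = 3650 t = 3.650×10^6 kg; G = 6.674×10^-11 N·m²/kg².
r = 1.124×10^9 m
1.124×10^9 m × (1 mi / 1609 m) = 6.986×10^5 mi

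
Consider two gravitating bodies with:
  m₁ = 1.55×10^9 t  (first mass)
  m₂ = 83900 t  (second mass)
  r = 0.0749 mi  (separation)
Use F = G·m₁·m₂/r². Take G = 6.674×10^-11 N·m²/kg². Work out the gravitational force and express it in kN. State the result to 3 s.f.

From Newton's law of gravitation: F = Gm₁m₂/r².
m₁ = 1.55×10^9 t = 1.550×10^12 kg; m₂ = 83900 t = 8.390×10^7 kg; r = 0.0749 mi = 120.5 m; G = 6.674×10^-11 N·m²/kg².
F = 5.973×10^5 N  (the unit combination reduces to kg·m/s² = N)
5.973×10^5 N × (1 kN / 1000 N) = 597.3 kN

597 kN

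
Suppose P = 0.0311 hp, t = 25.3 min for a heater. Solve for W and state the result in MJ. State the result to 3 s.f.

0.0352 MJ

Rearranging: W = P·t.
P = 0.0311 hp = 23.19 W; t = 25.3 min = 1518 s.
W = 35204 J  (the unit combination reduces to kg·m²/s² = J)
35204 J × (1 MJ / 1.000×10^6 J) = 0.03520 MJ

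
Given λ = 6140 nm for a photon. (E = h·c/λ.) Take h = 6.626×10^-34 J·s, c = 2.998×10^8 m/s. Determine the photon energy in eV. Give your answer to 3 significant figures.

E is given directly by: E = hc/λ.
λ = 6140 nm = 6.140×10^-6 m; h = 6.626×10^-34 J·s; c = 2.998×10^8 m/s.
E = 3.235×10^-20 J
3.235×10^-20 J × (1 eV / 1.602×10^-19 J) = 0.2019 eV

0.202 eV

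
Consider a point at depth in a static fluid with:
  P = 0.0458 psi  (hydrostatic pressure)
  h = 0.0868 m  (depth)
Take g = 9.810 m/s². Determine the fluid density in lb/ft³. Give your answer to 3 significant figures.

Solving P = ρ·g·h for ρ: ρ = P/(g·h).
P = 0.0458 psi = 315.8 Pa; h = 0.0868 m; g = 9.810 m/s².
ρ = 370.8 kg/m³
370.8 kg/m³ × (1 lb/ft³ / 16.02 kg/m³) = 23.15 lb/ft³

23.2 lb/ft³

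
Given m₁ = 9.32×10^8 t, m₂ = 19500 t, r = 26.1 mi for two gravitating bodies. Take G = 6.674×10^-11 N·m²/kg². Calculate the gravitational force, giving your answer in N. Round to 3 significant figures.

0.687 N

From Newton's law of gravitation: F = Gm₁m₂/r².
m₁ = 9.32×10^8 t = 9.320×10^11 kg; m₂ = 19500 t = 1.950×10^7 kg; r = 26.1 mi = 42004 m; G = 6.674×10^-11 N·m²/kg².
F = 0.6875 N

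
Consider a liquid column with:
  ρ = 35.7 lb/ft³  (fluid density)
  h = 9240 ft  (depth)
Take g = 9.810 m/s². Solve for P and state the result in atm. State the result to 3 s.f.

156 atm

P is given directly by: P = ρgh.
ρ = 35.7 lb/ft³ = 571.9 kg/m³; h = 9240 ft = 2816 m; g = 9.810 m/s².
P = 1.580×10^7 Pa
1.580×10^7 Pa × (1 atm / 1.013×10^5 Pa) = 155.9 atm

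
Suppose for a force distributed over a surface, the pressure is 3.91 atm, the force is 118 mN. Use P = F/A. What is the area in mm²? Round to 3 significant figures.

Rearranging: A = F/P.
P = 3.91 atm = 3.962×10^5 Pa; F = 118 mN = 0.1180 N.
A = 2.978×10^-7 m²
2.978×10^-7 m² × (1 mm² / 1.000×10^-6 m²) = 0.2978 mm²

0.298 mm²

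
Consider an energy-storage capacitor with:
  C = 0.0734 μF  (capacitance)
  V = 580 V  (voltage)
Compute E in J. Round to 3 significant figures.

Directly: E = ½CV².
C = 0.0734 μF = 7.340×10^-8 F; V = 580 V.
E = 0.01235 J  (the unit combination reduces to kg·m²/s² = J)

0.0123 J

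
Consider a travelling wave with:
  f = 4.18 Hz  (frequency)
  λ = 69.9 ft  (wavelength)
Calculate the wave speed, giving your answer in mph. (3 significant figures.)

v is given directly by: v = fλ.
f = 4.18 Hz; λ = 69.9 ft = 21.31 m.
v = 89.06 m/s
89.06 m/s × (1 mph / 0.4470 m/s) = 199.2 mph

199 mph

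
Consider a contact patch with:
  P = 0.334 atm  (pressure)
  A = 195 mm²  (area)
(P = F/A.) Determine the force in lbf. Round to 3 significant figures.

1.48 lbf

Rearranging: F = P·A.
P = 0.334 atm = 33843 Pa; A = 195 mm² = 1.950×10^-4 m².
F = 6.599 N
6.599 N × (1 lbf / 4.448 N) = 1.484 lbf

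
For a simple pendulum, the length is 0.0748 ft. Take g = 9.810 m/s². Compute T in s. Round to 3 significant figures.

0.303 s

T is given directly by: T = 2π√(L/g).
L = 0.0748 ft = 0.02280 m; g = 9.810 m/s².
T = 0.3029 s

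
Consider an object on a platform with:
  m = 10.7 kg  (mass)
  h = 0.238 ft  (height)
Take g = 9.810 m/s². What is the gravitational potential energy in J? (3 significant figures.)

7.61 J

Directly: PE = mgh.
m = 10.7 kg; h = 0.238 ft = 0.07254 m; g = 9.810 m/s².
PE = 7.615 J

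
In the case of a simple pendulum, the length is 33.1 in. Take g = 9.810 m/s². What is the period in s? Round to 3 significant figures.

T is given directly by: T = 2π√(L/g).
L = 33.1 in = 0.8407 m; g = 9.810 m/s².
T = 1.839 s

1.84 s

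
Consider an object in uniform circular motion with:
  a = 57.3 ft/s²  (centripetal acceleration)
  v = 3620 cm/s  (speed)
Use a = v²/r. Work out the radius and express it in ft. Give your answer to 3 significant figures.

Solving a = v²/r for r: r = v²/a.
a = 57.3 ft/s² = 17.47 m/s²; v = 3620 cm/s = 36.20 m/s.
r = 75.03 m
75.03 m × (1 ft / 0.3048 m) = 246.2 ft

246 ft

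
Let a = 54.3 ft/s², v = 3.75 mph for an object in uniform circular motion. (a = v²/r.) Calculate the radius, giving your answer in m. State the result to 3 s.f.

0.170 m

Rearranging: r = v²/a.
a = 54.3 ft/s² = 16.55 m/s²; v = 3.75 mph = 1.676 m/s.
r = 0.1698 m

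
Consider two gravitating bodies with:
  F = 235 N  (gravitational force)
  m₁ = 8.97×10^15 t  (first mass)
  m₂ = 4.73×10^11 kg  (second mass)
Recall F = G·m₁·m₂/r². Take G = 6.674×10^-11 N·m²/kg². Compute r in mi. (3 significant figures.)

6.82×10^5 mi

Solving F = G·m₁·m₂/r² for r: r = √(G·m₁m₂/F).
F = 235 N; m₁ = 8.97×10^15 t = 8.970×10^18 kg; m₂ = 4.73×10^11 kg; G = 6.674×10^-11 N·m²/kg².
r = 1.098×10^9 m
1.098×10^9 m × (1 mi / 1609 m) = 6.821×10^5 mi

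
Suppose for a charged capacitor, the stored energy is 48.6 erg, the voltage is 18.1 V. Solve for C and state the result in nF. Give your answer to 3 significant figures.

Rearranging E = ½C·V² for C: C = 2E/V².
E = 48.6 erg = 4.860×10^-6 J; V = 18.1 V.
C = 2.967×10^-8 F
2.967×10^-8 F × (1 nF / 1.000×10^-9 F) = 29.67 nF

29.7 nF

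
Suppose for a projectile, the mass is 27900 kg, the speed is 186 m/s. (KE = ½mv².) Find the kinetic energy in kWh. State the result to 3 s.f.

KE is given directly by: KE = ½mv².
m = 27900 kg; v = 186 m/s.
KE = 4.826×10^8 J  (the unit combination reduces to kg·m²/s² = J)
4.826×10^8 J × (1 kWh / 3.600×10^6 J) = 134.1 kWh

134 kWh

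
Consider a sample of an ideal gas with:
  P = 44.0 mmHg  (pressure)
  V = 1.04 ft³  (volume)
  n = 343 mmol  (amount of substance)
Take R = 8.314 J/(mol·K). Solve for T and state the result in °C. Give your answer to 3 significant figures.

-213 °C

Solving PV = nRT for T: T = PV/(nR).
P = 44.0 mmHg = 5866 Pa; V = 1.04 ft³ = 0.02945 m³; n = 343 mmol = 0.3430 mol; R = 8.314 J/(mol·K).
T = 60.58 K
60.58 K − 273.15 = -212.6 °C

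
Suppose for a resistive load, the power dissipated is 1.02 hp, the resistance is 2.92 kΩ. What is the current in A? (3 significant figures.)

Rearranging: I = √(P/R).
P = 1.02 hp = 760.6 W; R = 2.92 kΩ = 2920 Ω.
I = 0.5104 A

0.510 A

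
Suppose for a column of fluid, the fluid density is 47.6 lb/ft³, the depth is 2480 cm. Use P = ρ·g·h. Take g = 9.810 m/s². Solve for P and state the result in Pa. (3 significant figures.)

Directly: P = ρgh.
ρ = 47.6 lb/ft³ = 762.5 kg/m³; h = 2480 cm = 24.80 m; g = 9.810 m/s².
P = 1.855×10^5 Pa

1.86×10^5 Pa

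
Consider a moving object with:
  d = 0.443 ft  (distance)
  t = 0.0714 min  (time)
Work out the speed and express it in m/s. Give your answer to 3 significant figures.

v is given directly by: v = d/t.
d = 0.443 ft = 0.1350 m; t = 0.0714 min = 4.284 s.
v = 0.03152 m/s

0.0315 m/s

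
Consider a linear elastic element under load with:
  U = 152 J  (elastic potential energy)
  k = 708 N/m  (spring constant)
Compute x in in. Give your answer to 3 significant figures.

25.8 in

Rearranging: x = √(2U/k).
U = 152 J; k = 708 N/m.
x = 0.6553 m
0.6553 m × (1 in / 0.02540 m) = 25.80 in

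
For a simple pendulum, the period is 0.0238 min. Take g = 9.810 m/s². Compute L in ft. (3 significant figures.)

Solving T = 2π√(L/g) for L: L = g·(T/2π)².
T = 0.0238 min = 1.428 s; g = 9.810 m/s².
L = 0.5067 m
0.5067 m × (1 ft / 0.3048 m) = 1.662 ft

1.66 ft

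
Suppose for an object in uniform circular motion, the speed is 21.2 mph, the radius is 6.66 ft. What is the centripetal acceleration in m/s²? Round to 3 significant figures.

a is given directly by: a = v²/r.
v = 21.2 mph = 9.477 m/s; r = 6.66 ft = 2.030 m.
a = 44.25 m/s²

44.2 m/s²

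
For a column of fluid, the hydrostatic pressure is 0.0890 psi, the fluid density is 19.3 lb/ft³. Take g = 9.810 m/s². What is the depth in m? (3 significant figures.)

Rearranging P = ρ·g·h for h: h = P/(ρ·g).
P = 0.0890 psi = 613.6 Pa; ρ = 19.3 lb/ft³ = 309.2 kg/m³; g = 9.810 m/s².
h = 0.2023 m

0.202 m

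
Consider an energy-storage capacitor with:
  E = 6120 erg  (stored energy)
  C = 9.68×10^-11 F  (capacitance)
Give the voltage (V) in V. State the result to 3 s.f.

3560 V

Solving E = ½C·V² for V: V = √(2E/C).
E = 6120 erg = 6.120×10^-4 J; C = 9.68×10^-11 F.
V = 3556 V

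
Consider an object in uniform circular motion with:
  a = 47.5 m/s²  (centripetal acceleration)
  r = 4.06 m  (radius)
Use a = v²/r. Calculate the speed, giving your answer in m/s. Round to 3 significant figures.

Rearranging: v = √(a·r).
a = 47.5 m/s²; r = 4.06 m.
v = 13.89 m/s

13.9 m/s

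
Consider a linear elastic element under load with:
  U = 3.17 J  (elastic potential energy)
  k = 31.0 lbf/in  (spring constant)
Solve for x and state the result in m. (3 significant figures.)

0.0342 m

Solving U = ½k·x² for x: x = √(2U/k).
U = 3.17 J; k = 31.0 lbf/in = 5429 N/m.
x = 0.03417 m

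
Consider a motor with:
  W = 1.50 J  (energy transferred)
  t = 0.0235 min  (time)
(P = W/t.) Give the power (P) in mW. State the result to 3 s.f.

P is given directly by: P = W/t.
W = 1.50 J; t = 0.0235 min = 1.410 s.
P = 1.064 W  (the unit combination reduces to kg·m²/s³ = W)
1.064 W × (1 mW / 0.001000 W) = 1064 mW

1060 mW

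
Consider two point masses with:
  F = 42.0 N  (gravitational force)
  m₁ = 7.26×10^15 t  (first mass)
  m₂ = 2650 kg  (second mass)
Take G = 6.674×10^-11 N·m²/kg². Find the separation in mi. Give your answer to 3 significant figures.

109 mi

From Newton's law of gravitation: r = √(G·m₁m₂/F).
F = 42.0 N; m₁ = 7.26×10^15 t = 7.260×10^18 kg; m₂ = 2650 kg; G = 6.674×10^-11 N·m²/kg².
r = 1.748×10^5 m
1.748×10^5 m × (1 mi / 1609 m) = 108.6 mi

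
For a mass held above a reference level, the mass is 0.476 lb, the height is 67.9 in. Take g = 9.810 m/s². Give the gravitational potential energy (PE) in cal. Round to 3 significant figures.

PE is given directly by: PE = mgh.
m = 0.476 lb = 0.2159 kg; h = 67.9 in = 1.725 m; g = 9.810 m/s².
PE = 3.653 J
3.653 J × (1 cal / 4.184 J) = 0.8731 cal

0.873 cal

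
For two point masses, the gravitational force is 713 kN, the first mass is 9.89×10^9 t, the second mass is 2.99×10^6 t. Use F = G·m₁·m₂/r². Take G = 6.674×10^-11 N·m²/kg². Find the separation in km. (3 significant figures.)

1.66 km

From Newton's law of gravitation: r = √(G·m₁m₂/F).
F = 713 kN = 7.130×10^5 N; m₁ = 9.89×10^9 t = 9.890×10^12 kg; m₂ = 2.99×10^6 t = 2.990×10^9 kg; G = 6.674×10^-11 N·m²/kg².
r = 1664 m
1664 m × (1 km / 1000 m) = 1.664 km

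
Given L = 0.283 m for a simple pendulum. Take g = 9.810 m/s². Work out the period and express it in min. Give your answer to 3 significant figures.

Directly: T = 2π√(L/g).
L = 0.283 m; g = 9.810 m/s².
T = 1.067 s
1.067 s × (1 min / 60.00 s) = 0.01779 min

0.0178 min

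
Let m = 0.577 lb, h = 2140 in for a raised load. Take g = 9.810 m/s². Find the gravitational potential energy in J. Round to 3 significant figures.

140 J

PE is given directly by: PE = mgh.
m = 0.577 lb = 0.2617 kg; h = 2140 in = 54.36 m; g = 9.810 m/s².
PE = 139.6 J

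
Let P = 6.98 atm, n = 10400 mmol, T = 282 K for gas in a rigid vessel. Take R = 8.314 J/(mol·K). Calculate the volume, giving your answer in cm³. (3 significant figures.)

From the ideal-gas law: V = nRT/P.
P = 6.98 atm = 7.072×10^5 Pa; n = 10400 mmol = 10.40 mol; T = 282 K; R = 8.314 J/(mol·K).
V = 0.03448 m³
0.03448 m³ × (1 cm³ / 1.000×10^-6 m³) = 34476 cm³

34500 cm³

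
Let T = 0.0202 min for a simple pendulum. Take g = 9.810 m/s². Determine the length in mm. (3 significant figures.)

365 mm

Rearranging: L = g·(T/2π)².
T = 0.0202 min = 1.212 s; g = 9.810 m/s².
L = 0.3650 m
0.3650 m × (1 mm / 0.001000 m) = 365.0 mm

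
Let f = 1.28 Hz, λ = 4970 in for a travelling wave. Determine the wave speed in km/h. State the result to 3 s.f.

v is given directly by: v = fλ.
f = 1.28 Hz; λ = 4970 in = 126.2 m.
v = 161.6 m/s
161.6 m/s × (1 km/h / 0.2778 m/s) = 581.7 km/h

582 km/h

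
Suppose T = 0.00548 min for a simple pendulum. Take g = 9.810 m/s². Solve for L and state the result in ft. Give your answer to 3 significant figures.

0.0881 ft

Rearranging: L = g·(T/2π)².
T = 0.00548 min = 0.3288 s; g = 9.810 m/s².
L = 0.02686 m
0.02686 m × (1 ft / 0.3048 m) = 0.08814 ft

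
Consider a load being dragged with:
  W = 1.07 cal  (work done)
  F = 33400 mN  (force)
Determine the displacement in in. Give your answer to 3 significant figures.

Solving W = F·d for d: d = W/F.
W = 1.07 cal = 4.477 J; F = 33400 mN = 33.40 N.
d = 0.1340 m
0.1340 m × (1 in / 0.02540 m) = 5.277 in

5.28 in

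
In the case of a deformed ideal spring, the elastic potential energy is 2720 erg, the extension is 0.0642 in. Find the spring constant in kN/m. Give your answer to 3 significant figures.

Rearranging U = ½k·x² for k: k = 2U/x².
U = 2720 erg = 2.720×10^-4 J; x = 0.0642 in = 0.001631 m.
k = 204.6 N/m
204.6 N/m × (1 kN/m / 1000 N/m) = 0.2046 kN/m

0.205 kN/m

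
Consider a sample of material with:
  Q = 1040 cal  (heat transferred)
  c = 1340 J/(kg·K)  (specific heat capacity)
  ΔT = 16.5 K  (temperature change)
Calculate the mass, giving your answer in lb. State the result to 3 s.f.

0.434 lb

Rearranging: m = Q/(c·ΔT).
Q = 1040 cal = 4351 J; c = 1340 J/(kg·K); ΔT = 16.5 K.
m = 0.1968 kg
0.1968 kg × (1 lb / 0.4536 kg) = 0.4339 lb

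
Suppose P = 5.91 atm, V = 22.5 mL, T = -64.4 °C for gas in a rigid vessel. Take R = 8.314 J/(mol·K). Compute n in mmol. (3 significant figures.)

Rearranging PV = nRT for n: n = PV/(RT).
P = 5.91 atm = 5.988×10^5 Pa; V = 22.5 mL = 2.250×10^-5 m³; T = -64.4 °C = 208.7 K; R = 8.314 J/(mol·K).
n = 0.007763 mol
0.007763 mol × (1 mmol / 0.001000 mol) = 7.763 mmol

7.76 mmol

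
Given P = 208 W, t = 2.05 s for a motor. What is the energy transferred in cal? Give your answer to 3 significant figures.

102 cal

Rearranging P = W/t for W: W = P·t.
P = 208 W; t = 2.05 s.
W = 426.4 J  (the unit combination reduces to kg·m²/s² = J)
426.4 J × (1 cal / 4.184 J) = 101.9 cal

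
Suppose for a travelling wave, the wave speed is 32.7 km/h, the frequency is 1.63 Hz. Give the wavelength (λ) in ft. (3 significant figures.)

18.3 ft

Rearranging: λ = v/f.
v = 32.7 km/h = 9.083 m/s; f = 1.63 Hz.
λ = 5.573 m
5.573 m × (1 ft / 0.3048 m) = 18.28 ft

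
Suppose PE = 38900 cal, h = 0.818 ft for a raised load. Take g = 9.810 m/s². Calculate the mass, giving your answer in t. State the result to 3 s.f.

66.5 t

Rearranging PE = m·g·h for m: m = PE/(g·h).
PE = 38900 cal = 1.628×10^5 J; h = 0.818 ft = 0.2493 m; g = 9.810 m/s².
m = 66543 kg
66543 kg × (1 t / 1000 kg) = 66.54 t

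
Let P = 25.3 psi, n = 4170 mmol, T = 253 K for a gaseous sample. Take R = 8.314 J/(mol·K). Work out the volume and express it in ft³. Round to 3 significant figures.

Rearranging PV = nRT for V: V = nRT/P.
P = 25.3 psi = 1.744×10^5 Pa; n = 4170 mmol = 4.170 mol; T = 253 K; R = 8.314 J/(mol·K).
V = 0.05028 m³
0.05028 m³ × (1 ft³ / 0.02832 m³) = 1.776 ft³

1.78 ft³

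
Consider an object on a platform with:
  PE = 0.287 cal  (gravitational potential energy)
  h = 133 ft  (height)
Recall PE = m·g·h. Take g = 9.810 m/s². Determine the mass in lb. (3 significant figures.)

0.00666 lb

Rearranging PE = m·g·h for m: m = PE/(g·h).
PE = 0.287 cal = 1.201 J; h = 133 ft = 40.54 m; g = 9.810 m/s².
m = 0.003020 kg
0.003020 kg × (1 lb / 0.4536 kg) = 0.006657 lb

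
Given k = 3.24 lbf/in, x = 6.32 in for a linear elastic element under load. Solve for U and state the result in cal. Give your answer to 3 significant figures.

U is given directly by: U = ½kx².
k = 3.24 lbf/in = 567.4 N/m; x = 6.32 in = 0.1605 m.
U = 7.311 J
7.311 J × (1 cal / 4.184 J) = 1.747 cal

1.75 cal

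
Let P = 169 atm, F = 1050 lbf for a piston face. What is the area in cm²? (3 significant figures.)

2.73 cm²

Rearranging: A = F/P.
P = 169 atm = 1.712×10^7 Pa; F = 1050 lbf = 4671 N.
A = 2.728×10^-4 m²
2.728×10^-4 m² × (1 cm² / 1.000×10^-4 m²) = 2.728 cm²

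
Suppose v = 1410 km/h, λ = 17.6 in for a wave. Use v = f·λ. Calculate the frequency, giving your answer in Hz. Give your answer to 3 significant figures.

Rearranging v = f·λ for f: f = v/λ.
v = 1410 km/h = 391.7 m/s; λ = 17.6 in = 0.4470 m.
f = 876.1 Hz

876 Hz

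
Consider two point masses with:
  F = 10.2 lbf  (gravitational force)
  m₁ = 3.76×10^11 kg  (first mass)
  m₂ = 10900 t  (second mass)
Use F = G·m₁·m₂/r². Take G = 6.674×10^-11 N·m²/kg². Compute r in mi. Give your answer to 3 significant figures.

From Newton's law of gravitation: r = √(G·m₁m₂/F).
F = 10.2 lbf = 45.37 N; m₁ = 3.76×10^11 kg; m₂ = 10900 t = 1.090×10^7 kg; G = 6.674×10^-11 N·m²/kg².
r = 2455 m
2455 m × (1 mi / 1609 m) = 1.526 mi

1.53 mi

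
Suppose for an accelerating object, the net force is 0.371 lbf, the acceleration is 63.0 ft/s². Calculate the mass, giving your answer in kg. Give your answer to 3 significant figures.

From Newton's second law: m = F/a.
F = 0.371 lbf = 1.650 N; a = 63.0 ft/s² = 19.20 m/s².
m = 0.08594 kg

0.0859 kg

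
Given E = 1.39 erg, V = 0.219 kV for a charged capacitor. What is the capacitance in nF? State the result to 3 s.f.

0.00580 nF

Rearranging: C = 2E/V².
E = 1.39 erg = 1.390×10^-7 J; V = 0.219 kV = 219.0 V.
C = 5.796×10^-12 F
5.796×10^-12 F × (1 nF / 1.000×10^-9 F) = 0.005796 nF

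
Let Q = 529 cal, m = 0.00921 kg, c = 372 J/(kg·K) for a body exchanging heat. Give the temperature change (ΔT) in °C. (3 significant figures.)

Solving Q = m·c·ΔT for ΔT: ΔT = Q/(m·c).
Q = 529 cal = 2213 J; m = 0.00921 kg; c = 372 J/(kg·K).
ΔT = 646.0 K
Since 1 °C = 1 K, 646.0 °C.

646 °C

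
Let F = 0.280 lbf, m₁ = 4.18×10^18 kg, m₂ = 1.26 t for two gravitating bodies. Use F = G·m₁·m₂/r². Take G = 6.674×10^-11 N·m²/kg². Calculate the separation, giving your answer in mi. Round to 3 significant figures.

330 mi

From Newton's law of gravitation: r = √(G·m₁m₂/F).
F = 0.280 lbf = 1.246 N; m₁ = 4.18×10^18 kg; m₂ = 1.26 t = 1260 kg; G = 6.674×10^-11 N·m²/kg².
r = 5.312×10^5 m
5.312×10^5 m × (1 mi / 1609 m) = 330.1 mi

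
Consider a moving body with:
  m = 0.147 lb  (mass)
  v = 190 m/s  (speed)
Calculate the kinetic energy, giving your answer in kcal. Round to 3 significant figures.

0.288 kcal

KE is given directly by: KE = ½mv².
m = 0.147 lb = 0.06668 kg; v = 190 m/s.
KE = 1204 J  (the unit combination reduces to kg·m²/s² = J)
1204 J × (1 kcal / 4184 J) = 0.2877 kcal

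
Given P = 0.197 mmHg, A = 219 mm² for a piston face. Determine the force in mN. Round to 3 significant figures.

5.75 mN

Rearranging P = F/A for F: F = P·A.
P = 0.197 mmHg = 26.26 Pa; A = 219 mm² = 2.190×10^-4 m².
F = 0.005752 N
0.005752 N × (1 mN / 0.001000 N) = 5.752 mN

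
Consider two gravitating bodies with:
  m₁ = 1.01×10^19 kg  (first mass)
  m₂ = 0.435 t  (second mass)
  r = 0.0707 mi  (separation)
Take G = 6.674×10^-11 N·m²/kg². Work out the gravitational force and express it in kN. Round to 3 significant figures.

From Newton's law of gravitation: F = Gm₁m₂/r².
m₁ = 1.01×10^19 kg; m₂ = 0.435 t = 435.0 kg; r = 0.0707 mi = 113.8 m; G = 6.674×10^-11 N·m²/kg².
F = 2.265×10^7 N  (the unit combination reduces to kg·m/s² = N)
2.265×10^7 N × (1 kN / 1000 N) = 22650 kN

22600 kN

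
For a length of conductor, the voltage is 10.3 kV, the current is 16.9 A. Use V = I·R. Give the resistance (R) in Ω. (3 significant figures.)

Rearranging: R = V/I.
V = 10.3 kV = 10300 V; I = 16.9 A.
R = 609.5 Ω

609 Ω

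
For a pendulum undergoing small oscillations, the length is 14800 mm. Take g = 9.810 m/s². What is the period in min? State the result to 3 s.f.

Directly: T = 2π√(L/g).
L = 14800 mm = 14.80 m; g = 9.810 m/s².
T = 7.717 s
7.717 s × (1 min / 60.00 s) = 0.1286 min

0.129 min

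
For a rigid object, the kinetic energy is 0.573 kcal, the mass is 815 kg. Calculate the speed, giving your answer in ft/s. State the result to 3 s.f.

Rearranging KE = ½mv² for v: v = √(2·KE/m).
KE = 0.573 kcal = 2397 J; m = 815 kg.
v = 2.426 m/s
2.426 m/s × (1 ft/s / 0.3048 m/s) = 7.958 ft/s

7.96 ft/s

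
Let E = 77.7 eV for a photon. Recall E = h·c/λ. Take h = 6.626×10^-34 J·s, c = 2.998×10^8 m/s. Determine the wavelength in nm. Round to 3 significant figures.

16.0 nm

Solving E = h·c/λ for λ: λ = hc/E.
E = 77.7 eV = 1.245×10^-17 J; h = 6.626×10^-34 J·s; c = 2.998×10^8 m/s.
λ = 1.596×10^-8 m
1.596×10^-8 m × (1 nm / 1.000×10^-9 m) = 15.96 nm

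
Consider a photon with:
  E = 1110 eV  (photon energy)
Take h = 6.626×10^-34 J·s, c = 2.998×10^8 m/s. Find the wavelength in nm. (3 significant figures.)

1.12 nm

Rearranging E = h·c/λ for λ: λ = hc/E.
E = 1110 eV = 1.778×10^-16 J; h = 6.626×10^-34 J·s; c = 2.998×10^8 m/s.
λ = 1.117×10^-9 m
1.117×10^-9 m × (1 nm / 1.000×10^-9 m) = 1.117 nm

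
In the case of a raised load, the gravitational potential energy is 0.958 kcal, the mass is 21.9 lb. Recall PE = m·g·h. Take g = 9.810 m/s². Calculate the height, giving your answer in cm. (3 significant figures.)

Solving PE = m·g·h for h: h = PE/(m·g).
PE = 0.958 kcal = 4008 J; m = 21.9 lb = 9.934 kg; g = 9.810 m/s².
h = 41.13 m
41.13 m × (1 cm / 0.01000 m) = 4113 cm

4110 cm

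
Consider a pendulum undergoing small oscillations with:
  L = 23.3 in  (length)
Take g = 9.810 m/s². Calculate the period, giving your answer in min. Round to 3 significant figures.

T is given directly by: T = 2π√(L/g).
L = 23.3 in = 0.5918 m; g = 9.810 m/s².
T = 1.543 s
1.543 s × (1 min / 60.00 s) = 0.02572 min

0.0257 min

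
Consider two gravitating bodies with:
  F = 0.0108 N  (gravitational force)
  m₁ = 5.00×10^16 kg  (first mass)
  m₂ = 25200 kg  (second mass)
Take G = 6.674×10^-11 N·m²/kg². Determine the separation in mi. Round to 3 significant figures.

Solving F = G·m₁·m₂/r² for r: r = √(G·m₁m₂/F).
F = 0.0108 N; m₁ = 5.00×10^16 kg; m₂ = 25200 kg; G = 6.674×10^-11 N·m²/kg².
r = 2.790×10^6 m
2.790×10^6 m × (1 mi / 1609 m) = 1734 mi

1730 mi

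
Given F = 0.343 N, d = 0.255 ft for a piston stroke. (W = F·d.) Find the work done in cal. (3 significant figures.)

W is given directly by: W = F·d.
F = 0.343 N; d = 0.255 ft = 0.07772 m.
W = 0.02666 J  (the unit combination reduces to kg·m²/s² = J)
0.02666 J × (1 cal / 4.184 J) = 0.006372 cal

0.00637 cal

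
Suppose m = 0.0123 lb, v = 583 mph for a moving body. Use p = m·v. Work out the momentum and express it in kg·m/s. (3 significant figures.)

p is given directly by: p = mv.
m = 0.0123 lb = 0.005579 kg; v = 583 mph = 260.6 m/s.
p = 1.454 kg·m/s

1.45 kg·m/s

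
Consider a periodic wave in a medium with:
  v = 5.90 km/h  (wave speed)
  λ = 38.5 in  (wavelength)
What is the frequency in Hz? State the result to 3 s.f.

1.68 Hz

Solving v = f·λ for f: f = v/λ.
v = 5.90 km/h = 1.639 m/s; λ = 38.5 in = 0.9779 m.
f = 1.676 Hz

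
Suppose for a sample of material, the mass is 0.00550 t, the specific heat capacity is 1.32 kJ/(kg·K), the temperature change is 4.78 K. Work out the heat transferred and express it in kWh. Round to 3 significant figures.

Directly: Q = mcΔT.
m = 0.00550 t = 5.500 kg; c = 1.32 kJ/(kg·K) = 1320 J/(kg·K); ΔT = 4.78 K.
Q = 34703 J  (the unit combination reduces to kg·m²/s² = J)
34703 J × (1 kWh / 3.600×10^6 J) = 0.009640 kWh

0.00964 kWh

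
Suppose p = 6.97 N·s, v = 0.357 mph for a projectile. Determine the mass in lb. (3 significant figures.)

96.3 lb

Rearranging: m = p/v.
p = 6.97 N·s = 6.970 kg·m/s; v = 0.357 mph = 0.1596 m/s.
m = 43.67 kg
43.67 kg × (1 lb / 0.4536 kg) = 96.28 lb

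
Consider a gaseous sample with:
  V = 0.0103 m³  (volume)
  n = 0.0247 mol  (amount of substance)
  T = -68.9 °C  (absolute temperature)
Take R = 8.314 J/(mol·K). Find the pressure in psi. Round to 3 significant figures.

0.591 psi

P is given directly by: P = nRT/V.
V = 0.0103 m³; n = 0.0247 mol; T = -68.9 °C = 204.2 K; R = 8.314 J/(mol·K).
P = 4072 Pa
4072 Pa × (1 psi / 6895 Pa) = 0.5906 psi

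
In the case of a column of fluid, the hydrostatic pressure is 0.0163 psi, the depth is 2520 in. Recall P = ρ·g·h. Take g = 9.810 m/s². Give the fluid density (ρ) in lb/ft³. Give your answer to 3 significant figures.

0.0112 lb/ft³

Rearranging: ρ = P/(g·h).
P = 0.0163 psi = 112.4 Pa; h = 2520 in = 64.01 m; g = 9.810 m/s².
ρ = 0.1790 kg/m³
0.1790 kg/m³ × (1 lb/ft³ / 16.02 kg/m³) = 0.01117 lb/ft³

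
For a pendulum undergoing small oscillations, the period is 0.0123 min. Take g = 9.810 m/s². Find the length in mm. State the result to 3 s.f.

135 mm

Rearranging T = 2π√(L/g) for L: L = g·(T/2π)².
T = 0.0123 min = 0.7380 s; g = 9.810 m/s².
L = 0.1353 m
0.1353 m × (1 mm / 0.001000 m) = 135.3 mm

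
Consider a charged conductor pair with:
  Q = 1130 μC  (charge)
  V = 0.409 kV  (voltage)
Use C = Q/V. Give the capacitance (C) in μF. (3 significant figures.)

C is given directly by: C = Q/V.
Q = 1130 μC = 0.001130 C; V = 0.409 kV = 409.0 V.
C = 2.763×10^-6 F
2.763×10^-6 F × (1 μF / 1.000×10^-6 F) = 2.763 μF

2.76 μF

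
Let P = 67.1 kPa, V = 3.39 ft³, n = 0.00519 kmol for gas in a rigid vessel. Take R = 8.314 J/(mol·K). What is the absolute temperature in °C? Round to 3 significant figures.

-124 °C

From the ideal-gas law: T = PV/(nR).
P = 67.1 kPa = 67100 Pa; V = 3.39 ft³ = 0.09599 m³; n = 0.00519 kmol = 5.190 mol; R = 8.314 J/(mol·K).
T = 149.3 K
149.3 K − 273.15 = -123.9 °C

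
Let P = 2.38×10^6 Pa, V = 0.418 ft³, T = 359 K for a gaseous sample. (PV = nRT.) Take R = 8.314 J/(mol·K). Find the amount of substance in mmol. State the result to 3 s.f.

From the ideal-gas law: n = PV/(RT).
P = 2.38×10^6 Pa; V = 0.418 ft³ = 0.01184 m³; T = 359 K; R = 8.314 J/(mol·K).
n = 9.438 mol
9.438 mol × (1 mmol / 0.001000 mol) = 9438 mmol

9440 mmol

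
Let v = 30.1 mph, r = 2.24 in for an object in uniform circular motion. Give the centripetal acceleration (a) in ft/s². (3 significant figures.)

10400 ft/s²

a is given directly by: a = v²/r.
v = 30.1 mph = 13.46 m/s; r = 2.24 in = 0.05690 m.
a = 3182 m/s²
3182 m/s² × (1 ft/s² / 0.3048 m/s²) = 10441 ft/s²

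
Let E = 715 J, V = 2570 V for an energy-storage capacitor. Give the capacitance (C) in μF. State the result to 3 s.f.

217 μF

Solving E = ½C·V² for C: C = 2E/V².
E = 715 J; V = 2570 V.
C = 2.165×10^-4 F
2.165×10^-4 F × (1 μF / 1.000×10^-6 F) = 216.5 μF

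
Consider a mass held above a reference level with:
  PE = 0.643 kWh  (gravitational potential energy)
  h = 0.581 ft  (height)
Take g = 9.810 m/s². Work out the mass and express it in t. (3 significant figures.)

1330 t

Rearranging PE = m·g·h for m: m = PE/(g·h).
PE = 0.643 kWh = 2.315×10^6 J; h = 0.581 ft = 0.1771 m; g = 9.810 m/s².
m = 1.332×10^6 kg
1.332×10^6 kg × (1 t / 1000 kg) = 1332 t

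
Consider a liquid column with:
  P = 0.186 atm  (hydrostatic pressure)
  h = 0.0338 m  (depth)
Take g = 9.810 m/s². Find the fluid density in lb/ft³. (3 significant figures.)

3550 lb/ft³

Rearranging P = ρ·g·h for ρ: ρ = P/(g·h).
P = 0.186 atm = 18846 Pa; h = 0.0338 m; g = 9.810 m/s².
ρ = 56839 kg/m³
56839 kg/m³ × (1 lb/ft³ / 16.02 kg/m³) = 3548 lb/ft³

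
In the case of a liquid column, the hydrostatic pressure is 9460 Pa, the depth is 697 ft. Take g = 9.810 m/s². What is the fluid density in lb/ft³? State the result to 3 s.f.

0.283 lb/ft³

Rearranging: ρ = P/(g·h).
P = 9460 Pa; h = 697 ft = 212.4 m; g = 9.810 m/s².
ρ = 4.539 kg/m³
4.539 kg/m³ × (1 lb/ft³ / 16.02 kg/m³) = 0.2834 lb/ft³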